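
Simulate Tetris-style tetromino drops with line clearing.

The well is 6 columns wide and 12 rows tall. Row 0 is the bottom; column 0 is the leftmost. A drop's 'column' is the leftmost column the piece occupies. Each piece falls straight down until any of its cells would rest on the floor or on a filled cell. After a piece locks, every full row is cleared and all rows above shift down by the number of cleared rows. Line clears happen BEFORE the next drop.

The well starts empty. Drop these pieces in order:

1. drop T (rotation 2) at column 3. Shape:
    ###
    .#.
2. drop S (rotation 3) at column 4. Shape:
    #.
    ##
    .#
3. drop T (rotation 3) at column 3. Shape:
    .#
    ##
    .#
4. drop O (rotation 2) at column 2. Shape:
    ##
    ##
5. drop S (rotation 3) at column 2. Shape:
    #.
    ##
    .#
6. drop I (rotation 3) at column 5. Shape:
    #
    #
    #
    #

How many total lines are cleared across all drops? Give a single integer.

Answer: 0

Derivation:
Drop 1: T rot2 at col 3 lands with bottom-row=0; cleared 0 line(s) (total 0); column heights now [0 0 0 2 2 2], max=2
Drop 2: S rot3 at col 4 lands with bottom-row=2; cleared 0 line(s) (total 0); column heights now [0 0 0 2 5 4], max=5
Drop 3: T rot3 at col 3 lands with bottom-row=5; cleared 0 line(s) (total 0); column heights now [0 0 0 7 8 4], max=8
Drop 4: O rot2 at col 2 lands with bottom-row=7; cleared 0 line(s) (total 0); column heights now [0 0 9 9 8 4], max=9
Drop 5: S rot3 at col 2 lands with bottom-row=9; cleared 0 line(s) (total 0); column heights now [0 0 12 11 8 4], max=12
Drop 6: I rot3 at col 5 lands with bottom-row=4; cleared 0 line(s) (total 0); column heights now [0 0 12 11 8 8], max=12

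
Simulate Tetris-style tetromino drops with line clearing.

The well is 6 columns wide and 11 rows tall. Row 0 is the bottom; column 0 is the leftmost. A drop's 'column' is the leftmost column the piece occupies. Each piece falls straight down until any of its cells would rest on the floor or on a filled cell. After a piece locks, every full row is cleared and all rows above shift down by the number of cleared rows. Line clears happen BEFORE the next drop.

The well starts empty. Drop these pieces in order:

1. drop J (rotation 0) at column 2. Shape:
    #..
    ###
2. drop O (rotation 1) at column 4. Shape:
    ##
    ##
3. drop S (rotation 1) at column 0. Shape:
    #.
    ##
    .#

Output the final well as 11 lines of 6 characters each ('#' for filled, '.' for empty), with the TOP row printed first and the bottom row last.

Answer: ......
......
......
......
......
......
......
......
#...##
###.##
.####.

Derivation:
Drop 1: J rot0 at col 2 lands with bottom-row=0; cleared 0 line(s) (total 0); column heights now [0 0 2 1 1 0], max=2
Drop 2: O rot1 at col 4 lands with bottom-row=1; cleared 0 line(s) (total 0); column heights now [0 0 2 1 3 3], max=3
Drop 3: S rot1 at col 0 lands with bottom-row=0; cleared 0 line(s) (total 0); column heights now [3 2 2 1 3 3], max=3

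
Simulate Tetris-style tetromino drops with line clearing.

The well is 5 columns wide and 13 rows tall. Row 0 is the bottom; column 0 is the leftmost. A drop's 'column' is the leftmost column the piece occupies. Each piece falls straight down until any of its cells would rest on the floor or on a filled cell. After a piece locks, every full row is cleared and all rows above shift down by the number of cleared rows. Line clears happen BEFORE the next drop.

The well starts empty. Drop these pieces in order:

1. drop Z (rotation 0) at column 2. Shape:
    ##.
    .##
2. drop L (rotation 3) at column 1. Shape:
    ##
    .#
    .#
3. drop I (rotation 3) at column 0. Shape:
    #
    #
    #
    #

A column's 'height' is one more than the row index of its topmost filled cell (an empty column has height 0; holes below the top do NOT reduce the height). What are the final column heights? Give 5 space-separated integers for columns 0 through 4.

Drop 1: Z rot0 at col 2 lands with bottom-row=0; cleared 0 line(s) (total 0); column heights now [0 0 2 2 1], max=2
Drop 2: L rot3 at col 1 lands with bottom-row=2; cleared 0 line(s) (total 0); column heights now [0 5 5 2 1], max=5
Drop 3: I rot3 at col 0 lands with bottom-row=0; cleared 0 line(s) (total 0); column heights now [4 5 5 2 1], max=5

Answer: 4 5 5 2 1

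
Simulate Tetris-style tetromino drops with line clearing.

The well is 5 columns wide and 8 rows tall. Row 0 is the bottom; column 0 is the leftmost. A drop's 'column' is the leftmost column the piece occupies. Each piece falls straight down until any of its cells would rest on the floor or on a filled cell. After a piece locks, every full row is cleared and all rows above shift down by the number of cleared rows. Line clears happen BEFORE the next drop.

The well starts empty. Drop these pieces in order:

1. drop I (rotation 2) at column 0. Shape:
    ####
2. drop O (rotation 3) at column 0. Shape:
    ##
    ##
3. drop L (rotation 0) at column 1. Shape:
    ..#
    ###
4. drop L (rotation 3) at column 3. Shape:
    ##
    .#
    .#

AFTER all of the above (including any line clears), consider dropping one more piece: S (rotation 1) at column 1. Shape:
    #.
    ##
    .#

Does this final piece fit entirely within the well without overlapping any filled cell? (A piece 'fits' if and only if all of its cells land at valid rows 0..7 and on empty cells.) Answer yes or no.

Drop 1: I rot2 at col 0 lands with bottom-row=0; cleared 0 line(s) (total 0); column heights now [1 1 1 1 0], max=1
Drop 2: O rot3 at col 0 lands with bottom-row=1; cleared 0 line(s) (total 0); column heights now [3 3 1 1 0], max=3
Drop 3: L rot0 at col 1 lands with bottom-row=3; cleared 0 line(s) (total 0); column heights now [3 4 4 5 0], max=5
Drop 4: L rot3 at col 3 lands with bottom-row=3; cleared 0 line(s) (total 0); column heights now [3 4 4 6 6], max=6
Test piece S rot1 at col 1 (width 2): heights before test = [3 4 4 6 6]; fits = True

Answer: yes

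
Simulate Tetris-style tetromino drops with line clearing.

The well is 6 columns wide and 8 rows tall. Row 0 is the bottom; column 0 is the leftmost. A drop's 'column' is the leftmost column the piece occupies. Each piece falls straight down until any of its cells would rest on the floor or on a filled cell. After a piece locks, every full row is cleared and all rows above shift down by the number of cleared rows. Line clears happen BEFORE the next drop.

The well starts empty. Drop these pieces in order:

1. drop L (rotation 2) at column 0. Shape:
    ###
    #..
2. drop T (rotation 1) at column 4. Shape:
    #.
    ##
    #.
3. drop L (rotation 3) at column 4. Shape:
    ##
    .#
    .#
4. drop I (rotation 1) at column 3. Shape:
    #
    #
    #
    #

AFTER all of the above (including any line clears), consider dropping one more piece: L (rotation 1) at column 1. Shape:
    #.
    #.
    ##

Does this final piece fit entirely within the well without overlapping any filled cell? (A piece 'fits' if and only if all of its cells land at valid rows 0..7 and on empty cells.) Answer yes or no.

Answer: yes

Derivation:
Drop 1: L rot2 at col 0 lands with bottom-row=0; cleared 0 line(s) (total 0); column heights now [2 2 2 0 0 0], max=2
Drop 2: T rot1 at col 4 lands with bottom-row=0; cleared 0 line(s) (total 0); column heights now [2 2 2 0 3 2], max=3
Drop 3: L rot3 at col 4 lands with bottom-row=2; cleared 0 line(s) (total 0); column heights now [2 2 2 0 5 5], max=5
Drop 4: I rot1 at col 3 lands with bottom-row=0; cleared 1 line(s) (total 1); column heights now [1 0 0 3 4 4], max=4
Test piece L rot1 at col 1 (width 2): heights before test = [1 0 0 3 4 4]; fits = True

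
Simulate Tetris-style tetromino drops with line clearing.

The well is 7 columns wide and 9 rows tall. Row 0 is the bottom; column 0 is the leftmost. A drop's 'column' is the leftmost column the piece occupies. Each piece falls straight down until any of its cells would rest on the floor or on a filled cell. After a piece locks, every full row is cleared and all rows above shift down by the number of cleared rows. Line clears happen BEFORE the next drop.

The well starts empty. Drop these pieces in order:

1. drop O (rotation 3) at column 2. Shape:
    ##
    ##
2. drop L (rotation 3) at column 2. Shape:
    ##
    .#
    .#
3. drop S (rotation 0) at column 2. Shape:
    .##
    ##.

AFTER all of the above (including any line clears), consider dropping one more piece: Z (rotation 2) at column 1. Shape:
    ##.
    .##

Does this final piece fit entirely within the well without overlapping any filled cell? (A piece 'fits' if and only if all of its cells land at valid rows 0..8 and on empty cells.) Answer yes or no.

Drop 1: O rot3 at col 2 lands with bottom-row=0; cleared 0 line(s) (total 0); column heights now [0 0 2 2 0 0 0], max=2
Drop 2: L rot3 at col 2 lands with bottom-row=2; cleared 0 line(s) (total 0); column heights now [0 0 5 5 0 0 0], max=5
Drop 3: S rot0 at col 2 lands with bottom-row=5; cleared 0 line(s) (total 0); column heights now [0 0 6 7 7 0 0], max=7
Test piece Z rot2 at col 1 (width 3): heights before test = [0 0 6 7 7 0 0]; fits = True

Answer: yes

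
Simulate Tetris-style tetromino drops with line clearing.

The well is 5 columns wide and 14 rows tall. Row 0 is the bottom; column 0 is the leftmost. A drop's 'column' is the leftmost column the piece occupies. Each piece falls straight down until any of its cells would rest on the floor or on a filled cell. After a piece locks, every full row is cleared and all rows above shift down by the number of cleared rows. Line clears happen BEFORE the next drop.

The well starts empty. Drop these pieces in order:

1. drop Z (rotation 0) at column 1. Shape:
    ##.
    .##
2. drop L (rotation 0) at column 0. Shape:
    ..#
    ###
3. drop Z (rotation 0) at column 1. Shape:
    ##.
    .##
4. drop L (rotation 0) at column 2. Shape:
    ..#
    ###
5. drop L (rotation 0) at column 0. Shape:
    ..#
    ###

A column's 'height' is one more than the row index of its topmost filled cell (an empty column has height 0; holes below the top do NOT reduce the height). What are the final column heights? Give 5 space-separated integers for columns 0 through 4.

Drop 1: Z rot0 at col 1 lands with bottom-row=0; cleared 0 line(s) (total 0); column heights now [0 2 2 1 0], max=2
Drop 2: L rot0 at col 0 lands with bottom-row=2; cleared 0 line(s) (total 0); column heights now [3 3 4 1 0], max=4
Drop 3: Z rot0 at col 1 lands with bottom-row=4; cleared 0 line(s) (total 0); column heights now [3 6 6 5 0], max=6
Drop 4: L rot0 at col 2 lands with bottom-row=6; cleared 0 line(s) (total 0); column heights now [3 6 7 7 8], max=8
Drop 5: L rot0 at col 0 lands with bottom-row=7; cleared 0 line(s) (total 0); column heights now [8 8 9 7 8], max=9

Answer: 8 8 9 7 8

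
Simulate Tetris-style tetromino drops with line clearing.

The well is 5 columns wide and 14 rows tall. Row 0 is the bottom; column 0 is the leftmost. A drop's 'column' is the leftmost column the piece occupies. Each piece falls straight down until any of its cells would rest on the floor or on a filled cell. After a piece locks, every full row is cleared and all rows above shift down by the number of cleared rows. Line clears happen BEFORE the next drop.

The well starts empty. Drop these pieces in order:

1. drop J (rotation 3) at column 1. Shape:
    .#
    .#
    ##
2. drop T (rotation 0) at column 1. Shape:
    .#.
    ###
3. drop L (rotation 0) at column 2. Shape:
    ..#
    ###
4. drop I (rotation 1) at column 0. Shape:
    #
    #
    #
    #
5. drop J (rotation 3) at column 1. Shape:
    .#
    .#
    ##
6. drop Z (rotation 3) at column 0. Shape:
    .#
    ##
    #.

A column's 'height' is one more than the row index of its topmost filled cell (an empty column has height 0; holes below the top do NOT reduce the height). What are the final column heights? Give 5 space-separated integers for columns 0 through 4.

Drop 1: J rot3 at col 1 lands with bottom-row=0; cleared 0 line(s) (total 0); column heights now [0 1 3 0 0], max=3
Drop 2: T rot0 at col 1 lands with bottom-row=3; cleared 0 line(s) (total 0); column heights now [0 4 5 4 0], max=5
Drop 3: L rot0 at col 2 lands with bottom-row=5; cleared 0 line(s) (total 0); column heights now [0 4 6 6 7], max=7
Drop 4: I rot1 at col 0 lands with bottom-row=0; cleared 0 line(s) (total 0); column heights now [4 4 6 6 7], max=7
Drop 5: J rot3 at col 1 lands with bottom-row=6; cleared 0 line(s) (total 0); column heights now [4 7 9 6 7], max=9
Drop 6: Z rot3 at col 0 lands with bottom-row=6; cleared 0 line(s) (total 0); column heights now [8 9 9 6 7], max=9

Answer: 8 9 9 6 7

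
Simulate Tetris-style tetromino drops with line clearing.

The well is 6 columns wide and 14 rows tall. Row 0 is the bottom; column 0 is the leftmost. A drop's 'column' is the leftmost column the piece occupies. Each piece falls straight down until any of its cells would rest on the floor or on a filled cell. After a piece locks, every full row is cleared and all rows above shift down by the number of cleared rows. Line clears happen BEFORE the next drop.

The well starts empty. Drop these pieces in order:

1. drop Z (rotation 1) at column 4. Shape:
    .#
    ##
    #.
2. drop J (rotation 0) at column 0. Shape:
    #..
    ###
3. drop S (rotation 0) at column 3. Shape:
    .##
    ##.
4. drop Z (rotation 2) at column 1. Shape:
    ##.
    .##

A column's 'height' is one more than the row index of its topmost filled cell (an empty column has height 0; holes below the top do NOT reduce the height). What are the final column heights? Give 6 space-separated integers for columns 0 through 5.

Answer: 2 5 5 4 4 4

Derivation:
Drop 1: Z rot1 at col 4 lands with bottom-row=0; cleared 0 line(s) (total 0); column heights now [0 0 0 0 2 3], max=3
Drop 2: J rot0 at col 0 lands with bottom-row=0; cleared 0 line(s) (total 0); column heights now [2 1 1 0 2 3], max=3
Drop 3: S rot0 at col 3 lands with bottom-row=2; cleared 0 line(s) (total 0); column heights now [2 1 1 3 4 4], max=4
Drop 4: Z rot2 at col 1 lands with bottom-row=3; cleared 0 line(s) (total 0); column heights now [2 5 5 4 4 4], max=5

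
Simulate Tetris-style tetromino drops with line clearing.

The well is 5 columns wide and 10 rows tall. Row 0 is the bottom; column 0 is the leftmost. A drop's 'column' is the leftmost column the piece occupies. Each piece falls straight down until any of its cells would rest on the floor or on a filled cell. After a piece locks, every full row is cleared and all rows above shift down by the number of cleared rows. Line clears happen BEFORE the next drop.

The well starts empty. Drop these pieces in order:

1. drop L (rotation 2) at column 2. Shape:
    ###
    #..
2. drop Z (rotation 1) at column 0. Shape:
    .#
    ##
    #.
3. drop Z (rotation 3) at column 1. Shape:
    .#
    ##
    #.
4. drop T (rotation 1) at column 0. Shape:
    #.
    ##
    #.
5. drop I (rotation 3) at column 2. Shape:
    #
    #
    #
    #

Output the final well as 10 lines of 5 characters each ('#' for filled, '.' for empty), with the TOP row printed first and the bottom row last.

Drop 1: L rot2 at col 2 lands with bottom-row=0; cleared 0 line(s) (total 0); column heights now [0 0 2 2 2], max=2
Drop 2: Z rot1 at col 0 lands with bottom-row=0; cleared 1 line(s) (total 1); column heights now [1 2 1 0 0], max=2
Drop 3: Z rot3 at col 1 lands with bottom-row=2; cleared 0 line(s) (total 1); column heights now [1 4 5 0 0], max=5
Drop 4: T rot1 at col 0 lands with bottom-row=3; cleared 0 line(s) (total 1); column heights now [6 5 5 0 0], max=6
Drop 5: I rot3 at col 2 lands with bottom-row=5; cleared 0 line(s) (total 1); column heights now [6 5 9 0 0], max=9

Answer: .....
..#..
..#..
..#..
#.#..
###..
###..
.#...
.#...
#.#..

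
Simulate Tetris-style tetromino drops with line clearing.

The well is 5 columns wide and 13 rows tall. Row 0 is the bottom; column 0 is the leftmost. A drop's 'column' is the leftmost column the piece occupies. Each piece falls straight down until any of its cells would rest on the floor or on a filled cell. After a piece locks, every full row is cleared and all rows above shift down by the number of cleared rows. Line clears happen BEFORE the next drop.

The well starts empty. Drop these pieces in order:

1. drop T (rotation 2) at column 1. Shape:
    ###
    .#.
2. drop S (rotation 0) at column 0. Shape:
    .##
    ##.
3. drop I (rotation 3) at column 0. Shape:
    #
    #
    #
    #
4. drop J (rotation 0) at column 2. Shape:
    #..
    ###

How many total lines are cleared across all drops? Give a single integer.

Drop 1: T rot2 at col 1 lands with bottom-row=0; cleared 0 line(s) (total 0); column heights now [0 2 2 2 0], max=2
Drop 2: S rot0 at col 0 lands with bottom-row=2; cleared 0 line(s) (total 0); column heights now [3 4 4 2 0], max=4
Drop 3: I rot3 at col 0 lands with bottom-row=3; cleared 0 line(s) (total 0); column heights now [7 4 4 2 0], max=7
Drop 4: J rot0 at col 2 lands with bottom-row=4; cleared 0 line(s) (total 0); column heights now [7 4 6 5 5], max=7

Answer: 0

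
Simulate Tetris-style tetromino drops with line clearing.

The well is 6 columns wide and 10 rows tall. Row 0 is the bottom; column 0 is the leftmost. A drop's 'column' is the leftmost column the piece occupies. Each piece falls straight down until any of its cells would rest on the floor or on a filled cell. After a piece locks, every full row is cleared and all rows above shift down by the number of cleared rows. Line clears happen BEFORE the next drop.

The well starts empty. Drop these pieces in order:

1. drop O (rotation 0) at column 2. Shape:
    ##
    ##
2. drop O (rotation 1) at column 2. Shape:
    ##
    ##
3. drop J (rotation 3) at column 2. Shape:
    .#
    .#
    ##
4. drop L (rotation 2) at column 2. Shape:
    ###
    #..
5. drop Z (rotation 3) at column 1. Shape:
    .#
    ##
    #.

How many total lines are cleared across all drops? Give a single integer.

Drop 1: O rot0 at col 2 lands with bottom-row=0; cleared 0 line(s) (total 0); column heights now [0 0 2 2 0 0], max=2
Drop 2: O rot1 at col 2 lands with bottom-row=2; cleared 0 line(s) (total 0); column heights now [0 0 4 4 0 0], max=4
Drop 3: J rot3 at col 2 lands with bottom-row=4; cleared 0 line(s) (total 0); column heights now [0 0 5 7 0 0], max=7
Drop 4: L rot2 at col 2 lands with bottom-row=6; cleared 0 line(s) (total 0); column heights now [0 0 8 8 8 0], max=8
Drop 5: Z rot3 at col 1 lands with bottom-row=7; cleared 0 line(s) (total 0); column heights now [0 9 10 8 8 0], max=10

Answer: 0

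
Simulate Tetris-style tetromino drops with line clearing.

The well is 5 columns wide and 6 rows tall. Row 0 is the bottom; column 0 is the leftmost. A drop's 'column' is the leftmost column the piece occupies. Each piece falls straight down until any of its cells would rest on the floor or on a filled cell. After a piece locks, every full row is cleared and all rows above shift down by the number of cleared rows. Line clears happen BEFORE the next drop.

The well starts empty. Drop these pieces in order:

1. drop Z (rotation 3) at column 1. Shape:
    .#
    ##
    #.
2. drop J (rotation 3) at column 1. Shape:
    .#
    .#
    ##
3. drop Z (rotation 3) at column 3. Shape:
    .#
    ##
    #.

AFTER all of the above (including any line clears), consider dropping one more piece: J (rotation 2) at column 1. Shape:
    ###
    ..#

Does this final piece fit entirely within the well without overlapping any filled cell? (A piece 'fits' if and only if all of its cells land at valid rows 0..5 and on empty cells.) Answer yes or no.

Answer: no

Derivation:
Drop 1: Z rot3 at col 1 lands with bottom-row=0; cleared 0 line(s) (total 0); column heights now [0 2 3 0 0], max=3
Drop 2: J rot3 at col 1 lands with bottom-row=3; cleared 0 line(s) (total 0); column heights now [0 4 6 0 0], max=6
Drop 3: Z rot3 at col 3 lands with bottom-row=0; cleared 0 line(s) (total 0); column heights now [0 4 6 2 3], max=6
Test piece J rot2 at col 1 (width 3): heights before test = [0 4 6 2 3]; fits = False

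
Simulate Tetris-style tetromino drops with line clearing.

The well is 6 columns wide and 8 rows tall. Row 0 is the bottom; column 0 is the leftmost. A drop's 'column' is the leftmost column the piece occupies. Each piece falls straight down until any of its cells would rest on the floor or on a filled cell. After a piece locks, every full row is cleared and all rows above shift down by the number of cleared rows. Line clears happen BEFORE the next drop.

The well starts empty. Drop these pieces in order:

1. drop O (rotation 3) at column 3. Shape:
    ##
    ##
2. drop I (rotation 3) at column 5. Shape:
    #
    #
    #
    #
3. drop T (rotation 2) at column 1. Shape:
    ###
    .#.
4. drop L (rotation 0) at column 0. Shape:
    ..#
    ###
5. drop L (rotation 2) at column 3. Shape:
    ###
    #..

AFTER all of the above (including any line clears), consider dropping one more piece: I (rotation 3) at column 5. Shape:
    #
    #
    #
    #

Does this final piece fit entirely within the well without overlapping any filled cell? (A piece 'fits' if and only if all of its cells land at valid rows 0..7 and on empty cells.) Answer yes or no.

Drop 1: O rot3 at col 3 lands with bottom-row=0; cleared 0 line(s) (total 0); column heights now [0 0 0 2 2 0], max=2
Drop 2: I rot3 at col 5 lands with bottom-row=0; cleared 0 line(s) (total 0); column heights now [0 0 0 2 2 4], max=4
Drop 3: T rot2 at col 1 lands with bottom-row=1; cleared 0 line(s) (total 0); column heights now [0 3 3 3 2 4], max=4
Drop 4: L rot0 at col 0 lands with bottom-row=3; cleared 0 line(s) (total 0); column heights now [4 4 5 3 2 4], max=5
Drop 5: L rot2 at col 3 lands with bottom-row=3; cleared 0 line(s) (total 0); column heights now [4 4 5 5 5 5], max=5
Test piece I rot3 at col 5 (width 1): heights before test = [4 4 5 5 5 5]; fits = False

Answer: no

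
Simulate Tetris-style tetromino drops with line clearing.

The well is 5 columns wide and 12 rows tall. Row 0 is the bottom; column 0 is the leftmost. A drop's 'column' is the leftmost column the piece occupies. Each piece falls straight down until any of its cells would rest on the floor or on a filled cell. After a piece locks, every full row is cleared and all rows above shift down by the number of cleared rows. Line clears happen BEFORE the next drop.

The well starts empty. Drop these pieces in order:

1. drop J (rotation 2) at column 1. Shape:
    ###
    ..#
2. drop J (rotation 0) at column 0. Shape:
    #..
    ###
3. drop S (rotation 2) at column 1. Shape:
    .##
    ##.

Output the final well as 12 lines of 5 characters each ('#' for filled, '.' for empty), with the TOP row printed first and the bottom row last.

Answer: .....
.....
.....
.....
.....
.....
.....
..##.
###..
###..
.###.
...#.

Derivation:
Drop 1: J rot2 at col 1 lands with bottom-row=0; cleared 0 line(s) (total 0); column heights now [0 2 2 2 0], max=2
Drop 2: J rot0 at col 0 lands with bottom-row=2; cleared 0 line(s) (total 0); column heights now [4 3 3 2 0], max=4
Drop 3: S rot2 at col 1 lands with bottom-row=3; cleared 0 line(s) (total 0); column heights now [4 4 5 5 0], max=5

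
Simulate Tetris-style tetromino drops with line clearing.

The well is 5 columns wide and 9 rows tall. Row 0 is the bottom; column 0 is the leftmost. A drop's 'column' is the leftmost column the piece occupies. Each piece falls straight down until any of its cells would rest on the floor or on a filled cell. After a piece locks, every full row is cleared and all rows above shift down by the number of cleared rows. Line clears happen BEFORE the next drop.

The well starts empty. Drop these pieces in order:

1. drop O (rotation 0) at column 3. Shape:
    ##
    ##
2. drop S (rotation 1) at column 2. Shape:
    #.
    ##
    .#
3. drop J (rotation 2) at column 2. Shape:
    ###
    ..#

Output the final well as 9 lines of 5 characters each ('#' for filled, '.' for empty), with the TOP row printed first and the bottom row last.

Drop 1: O rot0 at col 3 lands with bottom-row=0; cleared 0 line(s) (total 0); column heights now [0 0 0 2 2], max=2
Drop 2: S rot1 at col 2 lands with bottom-row=2; cleared 0 line(s) (total 0); column heights now [0 0 5 4 2], max=5
Drop 3: J rot2 at col 2 lands with bottom-row=4; cleared 0 line(s) (total 0); column heights now [0 0 6 6 6], max=6

Answer: .....
.....
.....
..###
..#.#
..##.
...#.
...##
...##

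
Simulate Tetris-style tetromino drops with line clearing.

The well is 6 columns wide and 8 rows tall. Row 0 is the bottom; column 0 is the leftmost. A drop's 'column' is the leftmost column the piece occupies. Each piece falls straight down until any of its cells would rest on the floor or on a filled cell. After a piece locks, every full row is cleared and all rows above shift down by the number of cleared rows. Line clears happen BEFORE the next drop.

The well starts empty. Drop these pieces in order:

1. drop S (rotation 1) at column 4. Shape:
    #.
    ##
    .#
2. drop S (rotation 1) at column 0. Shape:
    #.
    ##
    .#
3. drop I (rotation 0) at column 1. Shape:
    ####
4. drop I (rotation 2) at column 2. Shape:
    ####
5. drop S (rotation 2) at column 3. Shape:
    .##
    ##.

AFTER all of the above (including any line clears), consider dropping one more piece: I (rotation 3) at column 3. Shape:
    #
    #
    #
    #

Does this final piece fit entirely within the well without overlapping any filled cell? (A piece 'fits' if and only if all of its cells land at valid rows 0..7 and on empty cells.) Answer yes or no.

Drop 1: S rot1 at col 4 lands with bottom-row=0; cleared 0 line(s) (total 0); column heights now [0 0 0 0 3 2], max=3
Drop 2: S rot1 at col 0 lands with bottom-row=0; cleared 0 line(s) (total 0); column heights now [3 2 0 0 3 2], max=3
Drop 3: I rot0 at col 1 lands with bottom-row=3; cleared 0 line(s) (total 0); column heights now [3 4 4 4 4 2], max=4
Drop 4: I rot2 at col 2 lands with bottom-row=4; cleared 0 line(s) (total 0); column heights now [3 4 5 5 5 5], max=5
Drop 5: S rot2 at col 3 lands with bottom-row=5; cleared 0 line(s) (total 0); column heights now [3 4 5 6 7 7], max=7
Test piece I rot3 at col 3 (width 1): heights before test = [3 4 5 6 7 7]; fits = False

Answer: no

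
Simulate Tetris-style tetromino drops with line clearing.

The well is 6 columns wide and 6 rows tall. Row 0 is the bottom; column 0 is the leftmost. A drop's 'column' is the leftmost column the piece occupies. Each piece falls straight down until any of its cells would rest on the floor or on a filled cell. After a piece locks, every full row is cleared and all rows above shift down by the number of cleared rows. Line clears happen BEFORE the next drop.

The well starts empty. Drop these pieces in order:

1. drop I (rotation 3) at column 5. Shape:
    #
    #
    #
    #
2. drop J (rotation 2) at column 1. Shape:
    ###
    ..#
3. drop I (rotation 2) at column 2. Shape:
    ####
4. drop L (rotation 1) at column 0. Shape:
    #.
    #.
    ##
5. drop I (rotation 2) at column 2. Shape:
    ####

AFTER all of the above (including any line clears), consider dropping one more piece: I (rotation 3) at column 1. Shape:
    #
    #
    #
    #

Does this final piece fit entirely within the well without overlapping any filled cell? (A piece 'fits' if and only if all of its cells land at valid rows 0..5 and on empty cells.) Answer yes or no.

Answer: no

Derivation:
Drop 1: I rot3 at col 5 lands with bottom-row=0; cleared 0 line(s) (total 0); column heights now [0 0 0 0 0 4], max=4
Drop 2: J rot2 at col 1 lands with bottom-row=0; cleared 0 line(s) (total 0); column heights now [0 2 2 2 0 4], max=4
Drop 3: I rot2 at col 2 lands with bottom-row=4; cleared 0 line(s) (total 0); column heights now [0 2 5 5 5 5], max=5
Drop 4: L rot1 at col 0 lands with bottom-row=2; cleared 0 line(s) (total 0); column heights now [5 3 5 5 5 5], max=5
Drop 5: I rot2 at col 2 lands with bottom-row=5; cleared 0 line(s) (total 0); column heights now [5 3 6 6 6 6], max=6
Test piece I rot3 at col 1 (width 1): heights before test = [5 3 6 6 6 6]; fits = False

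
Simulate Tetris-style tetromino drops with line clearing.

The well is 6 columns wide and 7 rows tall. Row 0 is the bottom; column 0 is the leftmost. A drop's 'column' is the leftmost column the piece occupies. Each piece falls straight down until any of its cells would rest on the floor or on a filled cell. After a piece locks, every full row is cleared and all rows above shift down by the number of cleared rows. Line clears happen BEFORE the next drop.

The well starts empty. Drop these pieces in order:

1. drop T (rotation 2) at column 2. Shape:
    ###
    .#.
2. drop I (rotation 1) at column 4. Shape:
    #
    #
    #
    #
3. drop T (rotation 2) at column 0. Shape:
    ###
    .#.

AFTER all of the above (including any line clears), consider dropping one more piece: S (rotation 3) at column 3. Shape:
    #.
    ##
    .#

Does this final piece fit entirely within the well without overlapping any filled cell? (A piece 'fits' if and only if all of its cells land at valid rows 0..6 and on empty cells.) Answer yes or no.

Answer: no

Derivation:
Drop 1: T rot2 at col 2 lands with bottom-row=0; cleared 0 line(s) (total 0); column heights now [0 0 2 2 2 0], max=2
Drop 2: I rot1 at col 4 lands with bottom-row=2; cleared 0 line(s) (total 0); column heights now [0 0 2 2 6 0], max=6
Drop 3: T rot2 at col 0 lands with bottom-row=1; cleared 0 line(s) (total 0); column heights now [3 3 3 2 6 0], max=6
Test piece S rot3 at col 3 (width 2): heights before test = [3 3 3 2 6 0]; fits = False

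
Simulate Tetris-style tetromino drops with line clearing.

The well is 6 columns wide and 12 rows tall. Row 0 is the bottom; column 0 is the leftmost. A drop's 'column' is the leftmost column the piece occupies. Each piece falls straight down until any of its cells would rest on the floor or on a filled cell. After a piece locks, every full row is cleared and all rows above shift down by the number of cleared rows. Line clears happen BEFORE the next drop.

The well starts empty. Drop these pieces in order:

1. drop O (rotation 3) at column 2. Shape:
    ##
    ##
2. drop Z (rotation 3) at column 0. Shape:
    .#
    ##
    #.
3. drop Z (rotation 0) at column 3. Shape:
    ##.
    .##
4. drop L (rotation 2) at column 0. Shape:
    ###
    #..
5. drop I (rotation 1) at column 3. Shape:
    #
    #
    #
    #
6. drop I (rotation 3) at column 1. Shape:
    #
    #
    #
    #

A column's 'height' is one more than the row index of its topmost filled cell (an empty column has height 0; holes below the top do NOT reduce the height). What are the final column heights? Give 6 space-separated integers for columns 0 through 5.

Drop 1: O rot3 at col 2 lands with bottom-row=0; cleared 0 line(s) (total 0); column heights now [0 0 2 2 0 0], max=2
Drop 2: Z rot3 at col 0 lands with bottom-row=0; cleared 0 line(s) (total 0); column heights now [2 3 2 2 0 0], max=3
Drop 3: Z rot0 at col 3 lands with bottom-row=1; cleared 1 line(s) (total 1); column heights now [1 2 1 2 2 0], max=2
Drop 4: L rot2 at col 0 lands with bottom-row=1; cleared 0 line(s) (total 1); column heights now [3 3 3 2 2 0], max=3
Drop 5: I rot1 at col 3 lands with bottom-row=2; cleared 0 line(s) (total 1); column heights now [3 3 3 6 2 0], max=6
Drop 6: I rot3 at col 1 lands with bottom-row=3; cleared 0 line(s) (total 1); column heights now [3 7 3 6 2 0], max=7

Answer: 3 7 3 6 2 0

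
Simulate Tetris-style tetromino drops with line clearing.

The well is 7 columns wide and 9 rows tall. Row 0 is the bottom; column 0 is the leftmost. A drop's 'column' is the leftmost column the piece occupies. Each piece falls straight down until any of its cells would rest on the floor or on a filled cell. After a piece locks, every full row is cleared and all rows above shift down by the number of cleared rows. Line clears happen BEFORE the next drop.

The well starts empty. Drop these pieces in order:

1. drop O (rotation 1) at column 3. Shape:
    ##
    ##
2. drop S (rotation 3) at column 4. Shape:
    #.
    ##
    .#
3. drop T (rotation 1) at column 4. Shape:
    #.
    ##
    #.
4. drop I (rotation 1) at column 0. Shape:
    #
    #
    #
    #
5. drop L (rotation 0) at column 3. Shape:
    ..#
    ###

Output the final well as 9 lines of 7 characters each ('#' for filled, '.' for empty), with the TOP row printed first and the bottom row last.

Drop 1: O rot1 at col 3 lands with bottom-row=0; cleared 0 line(s) (total 0); column heights now [0 0 0 2 2 0 0], max=2
Drop 2: S rot3 at col 4 lands with bottom-row=1; cleared 0 line(s) (total 0); column heights now [0 0 0 2 4 3 0], max=4
Drop 3: T rot1 at col 4 lands with bottom-row=4; cleared 0 line(s) (total 0); column heights now [0 0 0 2 7 6 0], max=7
Drop 4: I rot1 at col 0 lands with bottom-row=0; cleared 0 line(s) (total 0); column heights now [4 0 0 2 7 6 0], max=7
Drop 5: L rot0 at col 3 lands with bottom-row=7; cleared 0 line(s) (total 0); column heights now [4 0 0 8 8 9 0], max=9

Answer: .....#.
...###.
....#..
....##.
....#..
#...#..
#...##.
#..###.
#..##..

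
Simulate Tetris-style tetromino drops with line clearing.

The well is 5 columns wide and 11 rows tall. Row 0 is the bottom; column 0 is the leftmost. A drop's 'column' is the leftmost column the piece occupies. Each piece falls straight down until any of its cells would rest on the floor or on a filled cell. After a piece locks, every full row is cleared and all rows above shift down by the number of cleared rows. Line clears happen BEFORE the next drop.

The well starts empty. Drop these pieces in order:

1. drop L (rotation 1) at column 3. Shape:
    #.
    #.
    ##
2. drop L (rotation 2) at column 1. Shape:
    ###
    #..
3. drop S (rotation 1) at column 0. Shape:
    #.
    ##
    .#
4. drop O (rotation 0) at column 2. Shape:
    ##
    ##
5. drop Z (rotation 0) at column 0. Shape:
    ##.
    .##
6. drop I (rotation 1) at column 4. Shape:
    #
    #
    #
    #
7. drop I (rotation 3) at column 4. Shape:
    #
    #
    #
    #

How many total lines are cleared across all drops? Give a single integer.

Answer: 1

Derivation:
Drop 1: L rot1 at col 3 lands with bottom-row=0; cleared 0 line(s) (total 0); column heights now [0 0 0 3 1], max=3
Drop 2: L rot2 at col 1 lands with bottom-row=2; cleared 0 line(s) (total 0); column heights now [0 4 4 4 1], max=4
Drop 3: S rot1 at col 0 lands with bottom-row=4; cleared 0 line(s) (total 0); column heights now [7 6 4 4 1], max=7
Drop 4: O rot0 at col 2 lands with bottom-row=4; cleared 0 line(s) (total 0); column heights now [7 6 6 6 1], max=7
Drop 5: Z rot0 at col 0 lands with bottom-row=6; cleared 0 line(s) (total 0); column heights now [8 8 7 6 1], max=8
Drop 6: I rot1 at col 4 lands with bottom-row=1; cleared 0 line(s) (total 0); column heights now [8 8 7 6 5], max=8
Drop 7: I rot3 at col 4 lands with bottom-row=5; cleared 1 line(s) (total 1); column heights now [7 7 6 5 8], max=8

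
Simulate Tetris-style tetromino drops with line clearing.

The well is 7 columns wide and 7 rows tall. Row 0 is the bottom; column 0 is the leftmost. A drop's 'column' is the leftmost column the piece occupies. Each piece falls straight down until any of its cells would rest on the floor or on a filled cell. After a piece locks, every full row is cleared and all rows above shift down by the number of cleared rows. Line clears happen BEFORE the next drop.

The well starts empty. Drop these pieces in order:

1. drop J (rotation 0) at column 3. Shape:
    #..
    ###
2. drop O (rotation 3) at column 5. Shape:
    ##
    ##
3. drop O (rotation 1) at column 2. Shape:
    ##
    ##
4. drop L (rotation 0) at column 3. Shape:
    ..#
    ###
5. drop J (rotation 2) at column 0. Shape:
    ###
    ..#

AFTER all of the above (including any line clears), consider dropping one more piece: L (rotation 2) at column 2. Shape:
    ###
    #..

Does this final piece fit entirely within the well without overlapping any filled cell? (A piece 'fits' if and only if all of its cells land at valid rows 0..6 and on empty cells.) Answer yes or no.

Drop 1: J rot0 at col 3 lands with bottom-row=0; cleared 0 line(s) (total 0); column heights now [0 0 0 2 1 1 0], max=2
Drop 2: O rot3 at col 5 lands with bottom-row=1; cleared 0 line(s) (total 0); column heights now [0 0 0 2 1 3 3], max=3
Drop 3: O rot1 at col 2 lands with bottom-row=2; cleared 0 line(s) (total 0); column heights now [0 0 4 4 1 3 3], max=4
Drop 4: L rot0 at col 3 lands with bottom-row=4; cleared 0 line(s) (total 0); column heights now [0 0 4 5 5 6 3], max=6
Drop 5: J rot2 at col 0 lands with bottom-row=4; cleared 0 line(s) (total 0); column heights now [6 6 6 5 5 6 3], max=6
Test piece L rot2 at col 2 (width 3): heights before test = [6 6 6 5 5 6 3]; fits = False

Answer: no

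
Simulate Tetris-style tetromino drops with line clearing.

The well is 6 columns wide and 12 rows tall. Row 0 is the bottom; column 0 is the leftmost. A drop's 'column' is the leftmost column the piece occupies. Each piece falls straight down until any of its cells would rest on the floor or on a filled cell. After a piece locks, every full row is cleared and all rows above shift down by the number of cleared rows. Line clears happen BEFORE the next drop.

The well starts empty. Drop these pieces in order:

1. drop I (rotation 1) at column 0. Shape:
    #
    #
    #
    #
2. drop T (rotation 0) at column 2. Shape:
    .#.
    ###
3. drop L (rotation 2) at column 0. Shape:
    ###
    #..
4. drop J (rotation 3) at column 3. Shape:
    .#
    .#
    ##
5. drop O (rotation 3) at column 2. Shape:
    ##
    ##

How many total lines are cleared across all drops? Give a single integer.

Drop 1: I rot1 at col 0 lands with bottom-row=0; cleared 0 line(s) (total 0); column heights now [4 0 0 0 0 0], max=4
Drop 2: T rot0 at col 2 lands with bottom-row=0; cleared 0 line(s) (total 0); column heights now [4 0 1 2 1 0], max=4
Drop 3: L rot2 at col 0 lands with bottom-row=4; cleared 0 line(s) (total 0); column heights now [6 6 6 2 1 0], max=6
Drop 4: J rot3 at col 3 lands with bottom-row=2; cleared 0 line(s) (total 0); column heights now [6 6 6 3 5 0], max=6
Drop 5: O rot3 at col 2 lands with bottom-row=6; cleared 0 line(s) (total 0); column heights now [6 6 8 8 5 0], max=8

Answer: 0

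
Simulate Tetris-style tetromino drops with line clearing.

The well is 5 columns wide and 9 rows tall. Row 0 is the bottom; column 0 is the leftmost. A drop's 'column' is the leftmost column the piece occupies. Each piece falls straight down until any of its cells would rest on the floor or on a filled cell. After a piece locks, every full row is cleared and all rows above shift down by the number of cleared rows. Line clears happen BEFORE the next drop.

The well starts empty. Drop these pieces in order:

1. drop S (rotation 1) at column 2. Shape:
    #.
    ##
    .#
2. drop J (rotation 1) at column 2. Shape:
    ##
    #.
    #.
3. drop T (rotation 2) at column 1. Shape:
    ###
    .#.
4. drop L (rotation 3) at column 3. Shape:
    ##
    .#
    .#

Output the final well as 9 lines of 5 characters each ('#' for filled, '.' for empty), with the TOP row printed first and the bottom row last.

Drop 1: S rot1 at col 2 lands with bottom-row=0; cleared 0 line(s) (total 0); column heights now [0 0 3 2 0], max=3
Drop 2: J rot1 at col 2 lands with bottom-row=3; cleared 0 line(s) (total 0); column heights now [0 0 6 6 0], max=6
Drop 3: T rot2 at col 1 lands with bottom-row=6; cleared 0 line(s) (total 0); column heights now [0 8 8 8 0], max=8
Drop 4: L rot3 at col 3 lands with bottom-row=6; cleared 0 line(s) (total 0); column heights now [0 8 8 9 9], max=9

Answer: ...##
.####
..#.#
..##.
..#..
..#..
..#..
..##.
...#.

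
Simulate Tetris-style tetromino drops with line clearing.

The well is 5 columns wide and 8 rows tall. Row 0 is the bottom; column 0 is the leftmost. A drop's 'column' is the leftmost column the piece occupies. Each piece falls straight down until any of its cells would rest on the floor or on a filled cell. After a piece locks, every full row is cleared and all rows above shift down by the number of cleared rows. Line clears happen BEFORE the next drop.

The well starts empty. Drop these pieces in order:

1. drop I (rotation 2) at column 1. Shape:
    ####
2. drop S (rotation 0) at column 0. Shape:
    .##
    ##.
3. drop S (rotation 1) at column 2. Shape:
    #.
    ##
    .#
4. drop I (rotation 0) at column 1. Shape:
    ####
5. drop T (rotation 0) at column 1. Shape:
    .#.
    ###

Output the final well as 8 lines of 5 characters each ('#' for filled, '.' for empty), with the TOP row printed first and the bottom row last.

Drop 1: I rot2 at col 1 lands with bottom-row=0; cleared 0 line(s) (total 0); column heights now [0 1 1 1 1], max=1
Drop 2: S rot0 at col 0 lands with bottom-row=1; cleared 0 line(s) (total 0); column heights now [2 3 3 1 1], max=3
Drop 3: S rot1 at col 2 lands with bottom-row=2; cleared 0 line(s) (total 0); column heights now [2 3 5 4 1], max=5
Drop 4: I rot0 at col 1 lands with bottom-row=5; cleared 0 line(s) (total 0); column heights now [2 6 6 6 6], max=6
Drop 5: T rot0 at col 1 lands with bottom-row=6; cleared 0 line(s) (total 0); column heights now [2 7 8 7 6], max=8

Answer: ..#..
.###.
.####
..#..
..##.
.###.
##...
.####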